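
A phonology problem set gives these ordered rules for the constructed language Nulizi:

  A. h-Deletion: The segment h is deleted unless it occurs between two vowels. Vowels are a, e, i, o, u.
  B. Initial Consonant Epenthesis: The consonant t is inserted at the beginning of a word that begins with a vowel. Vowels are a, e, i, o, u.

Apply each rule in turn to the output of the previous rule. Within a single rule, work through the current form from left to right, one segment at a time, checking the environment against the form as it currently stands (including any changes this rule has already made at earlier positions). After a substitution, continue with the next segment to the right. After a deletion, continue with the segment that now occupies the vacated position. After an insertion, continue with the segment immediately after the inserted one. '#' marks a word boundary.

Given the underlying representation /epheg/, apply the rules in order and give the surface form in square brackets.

[tepeg]

A h-Deletion: [epheg] → [epeg]
B Initial Consonant Epenthesis: [epeg] → [tepeg]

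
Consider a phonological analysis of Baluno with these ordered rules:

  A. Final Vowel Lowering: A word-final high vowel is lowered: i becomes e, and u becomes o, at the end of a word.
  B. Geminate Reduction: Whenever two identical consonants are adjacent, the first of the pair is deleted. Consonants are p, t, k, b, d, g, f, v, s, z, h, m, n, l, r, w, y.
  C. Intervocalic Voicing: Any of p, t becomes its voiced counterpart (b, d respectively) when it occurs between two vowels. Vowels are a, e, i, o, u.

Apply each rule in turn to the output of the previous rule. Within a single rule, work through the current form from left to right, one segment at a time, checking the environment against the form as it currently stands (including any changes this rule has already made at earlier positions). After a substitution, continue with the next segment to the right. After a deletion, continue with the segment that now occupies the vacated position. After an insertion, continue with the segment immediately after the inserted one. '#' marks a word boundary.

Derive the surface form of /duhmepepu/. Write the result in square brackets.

[duhmebebo]

A Final Vowel Lowering: [duhmepepu] → [duhmepepo]
B Geminate Reduction: no change — [duhmepepo]
C Intervocalic Voicing: [duhmepepo] → [duhmebebo]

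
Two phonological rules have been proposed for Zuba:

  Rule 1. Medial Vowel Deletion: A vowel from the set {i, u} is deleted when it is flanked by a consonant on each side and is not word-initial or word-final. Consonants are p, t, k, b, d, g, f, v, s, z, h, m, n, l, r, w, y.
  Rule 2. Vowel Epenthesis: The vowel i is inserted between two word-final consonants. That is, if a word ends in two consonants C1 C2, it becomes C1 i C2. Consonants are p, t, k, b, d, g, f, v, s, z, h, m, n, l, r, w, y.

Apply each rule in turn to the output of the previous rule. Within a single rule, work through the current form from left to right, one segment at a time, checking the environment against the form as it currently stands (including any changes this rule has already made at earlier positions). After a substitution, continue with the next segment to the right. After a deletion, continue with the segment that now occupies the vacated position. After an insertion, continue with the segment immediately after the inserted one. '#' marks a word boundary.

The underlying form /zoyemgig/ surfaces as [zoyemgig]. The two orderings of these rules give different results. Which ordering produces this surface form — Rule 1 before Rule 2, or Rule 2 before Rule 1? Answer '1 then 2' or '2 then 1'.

1 then 2

Order 1 then 2:
  1 Medial Vowel Deletion: [zoyemgig] → [zoyemgg]
  2 Vowel Epenthesis: [zoyemgg] → [zoyemgig]
  result: [zoyemgig]
Order 2 then 1:
  2 Vowel Epenthesis: no change — [zoyemgig]
  1 Medial Vowel Deletion: [zoyemgig] → [zoyemgg]
  result: [zoyemgg]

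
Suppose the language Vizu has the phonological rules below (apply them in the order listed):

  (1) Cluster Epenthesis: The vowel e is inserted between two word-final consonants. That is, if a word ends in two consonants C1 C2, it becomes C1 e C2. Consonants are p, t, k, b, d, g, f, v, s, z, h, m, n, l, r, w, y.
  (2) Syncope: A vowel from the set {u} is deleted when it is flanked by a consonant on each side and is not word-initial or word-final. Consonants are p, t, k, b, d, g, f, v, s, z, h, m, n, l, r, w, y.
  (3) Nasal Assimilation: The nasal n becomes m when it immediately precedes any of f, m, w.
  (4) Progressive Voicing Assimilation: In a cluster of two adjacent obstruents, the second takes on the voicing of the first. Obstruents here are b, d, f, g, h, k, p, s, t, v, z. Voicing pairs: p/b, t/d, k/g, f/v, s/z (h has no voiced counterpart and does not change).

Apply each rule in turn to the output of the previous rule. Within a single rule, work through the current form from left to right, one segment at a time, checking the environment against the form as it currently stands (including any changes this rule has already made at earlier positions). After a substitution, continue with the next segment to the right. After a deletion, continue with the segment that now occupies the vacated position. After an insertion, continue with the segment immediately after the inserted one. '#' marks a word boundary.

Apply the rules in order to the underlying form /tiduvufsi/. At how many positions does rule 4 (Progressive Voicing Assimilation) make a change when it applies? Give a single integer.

2

(1) Cluster Epenthesis: no change — [tiduvufsi]
(2) Syncope: [tiduvufsi] → [tidvfsi]
(3) Nasal Assimilation: no change — [tidvfsi]
(4) Progressive Voicing Assimilation: [tidvfsi] → [tidvvzi]
Rule 4 changed 2 position(s).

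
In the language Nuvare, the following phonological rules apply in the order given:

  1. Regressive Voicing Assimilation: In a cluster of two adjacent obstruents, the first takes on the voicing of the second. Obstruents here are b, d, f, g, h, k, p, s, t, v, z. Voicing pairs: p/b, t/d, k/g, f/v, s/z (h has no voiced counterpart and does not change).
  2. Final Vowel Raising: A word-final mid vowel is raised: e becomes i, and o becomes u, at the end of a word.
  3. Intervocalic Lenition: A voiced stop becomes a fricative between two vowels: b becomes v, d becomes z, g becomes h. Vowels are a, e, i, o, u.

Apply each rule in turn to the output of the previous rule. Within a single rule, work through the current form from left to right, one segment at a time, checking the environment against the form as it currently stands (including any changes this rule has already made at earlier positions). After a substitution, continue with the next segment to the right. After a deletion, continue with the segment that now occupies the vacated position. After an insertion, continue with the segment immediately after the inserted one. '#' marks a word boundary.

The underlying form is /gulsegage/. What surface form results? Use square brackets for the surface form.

[gulsehahi]

1 Regressive Voicing Assimilation: no change — [gulsegage]
2 Final Vowel Raising: [gulsegage] → [gulsegagi]
3 Intervocalic Lenition: [gulsegagi] → [gulsehahi]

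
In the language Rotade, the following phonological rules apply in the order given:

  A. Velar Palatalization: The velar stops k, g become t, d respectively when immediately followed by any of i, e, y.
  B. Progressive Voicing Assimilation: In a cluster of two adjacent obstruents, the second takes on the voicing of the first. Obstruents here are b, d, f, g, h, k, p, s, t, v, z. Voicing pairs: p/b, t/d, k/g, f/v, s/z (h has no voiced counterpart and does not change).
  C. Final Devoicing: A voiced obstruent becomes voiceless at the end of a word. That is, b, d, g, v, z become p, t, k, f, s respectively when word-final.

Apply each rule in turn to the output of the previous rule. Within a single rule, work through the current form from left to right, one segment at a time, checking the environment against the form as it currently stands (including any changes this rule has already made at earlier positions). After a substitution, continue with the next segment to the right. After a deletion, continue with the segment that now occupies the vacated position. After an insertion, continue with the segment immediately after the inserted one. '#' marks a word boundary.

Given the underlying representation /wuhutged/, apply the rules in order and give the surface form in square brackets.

[wuhuttet]

A Velar Palatalization: [wuhutged] → [wuhutded]
B Progressive Voicing Assimilation: [wuhutded] → [wuhutted]
C Final Devoicing: [wuhutted] → [wuhuttet]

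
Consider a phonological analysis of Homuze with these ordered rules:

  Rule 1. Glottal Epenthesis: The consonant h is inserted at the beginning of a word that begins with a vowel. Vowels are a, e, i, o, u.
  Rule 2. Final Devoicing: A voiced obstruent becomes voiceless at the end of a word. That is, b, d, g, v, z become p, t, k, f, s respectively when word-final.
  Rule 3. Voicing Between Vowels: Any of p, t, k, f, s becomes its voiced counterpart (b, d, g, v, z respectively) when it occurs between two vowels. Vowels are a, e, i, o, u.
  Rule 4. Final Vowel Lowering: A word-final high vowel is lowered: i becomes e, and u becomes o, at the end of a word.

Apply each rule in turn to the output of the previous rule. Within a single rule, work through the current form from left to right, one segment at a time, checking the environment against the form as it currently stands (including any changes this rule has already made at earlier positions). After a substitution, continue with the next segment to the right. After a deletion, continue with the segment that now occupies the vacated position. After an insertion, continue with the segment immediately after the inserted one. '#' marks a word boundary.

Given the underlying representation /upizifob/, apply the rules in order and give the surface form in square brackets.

Rule 1 Glottal Epenthesis: [upizifob] → [hupizifob]
Rule 2 Final Devoicing: [hupizifob] → [hupizifop]
Rule 3 Voicing Between Vowels: [hupizifop] → [hubizivop]
Rule 4 Final Vowel Lowering: no change — [hubizivop]

[hubizivop]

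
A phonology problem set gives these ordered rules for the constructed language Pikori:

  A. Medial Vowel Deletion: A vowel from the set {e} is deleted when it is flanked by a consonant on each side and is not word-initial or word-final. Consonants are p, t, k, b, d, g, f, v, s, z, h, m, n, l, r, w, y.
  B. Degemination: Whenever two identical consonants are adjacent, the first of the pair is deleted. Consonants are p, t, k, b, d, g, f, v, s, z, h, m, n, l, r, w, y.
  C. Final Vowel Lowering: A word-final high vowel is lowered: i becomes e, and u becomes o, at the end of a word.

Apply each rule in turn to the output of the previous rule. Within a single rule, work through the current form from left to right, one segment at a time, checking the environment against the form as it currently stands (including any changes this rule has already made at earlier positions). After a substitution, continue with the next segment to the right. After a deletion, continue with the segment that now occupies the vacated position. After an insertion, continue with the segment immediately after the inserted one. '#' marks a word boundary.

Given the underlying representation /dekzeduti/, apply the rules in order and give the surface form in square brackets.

[dkzdute]

A Medial Vowel Deletion: [dekzeduti] → [dkzduti]
B Degemination: no change — [dkzduti]
C Final Vowel Lowering: [dkzduti] → [dkzdute]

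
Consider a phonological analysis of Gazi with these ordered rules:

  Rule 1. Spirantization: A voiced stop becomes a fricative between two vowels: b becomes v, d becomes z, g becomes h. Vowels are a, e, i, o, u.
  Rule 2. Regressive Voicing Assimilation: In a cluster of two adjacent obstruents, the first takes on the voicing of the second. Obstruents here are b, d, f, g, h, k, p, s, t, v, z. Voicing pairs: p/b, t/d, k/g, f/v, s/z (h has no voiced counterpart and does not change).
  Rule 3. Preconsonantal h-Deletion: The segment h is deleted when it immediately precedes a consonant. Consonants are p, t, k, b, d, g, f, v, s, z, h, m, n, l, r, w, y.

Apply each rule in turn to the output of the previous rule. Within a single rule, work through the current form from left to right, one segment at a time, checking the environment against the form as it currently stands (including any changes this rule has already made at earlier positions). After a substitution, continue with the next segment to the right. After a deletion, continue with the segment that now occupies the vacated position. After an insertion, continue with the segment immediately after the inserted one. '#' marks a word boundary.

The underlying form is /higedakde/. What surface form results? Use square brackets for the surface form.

[hihezagde]

Rule 1 Spirantization: [higedakde] → [hihezakde]
Rule 2 Regressive Voicing Assimilation: [hihezakde] → [hihezagde]
Rule 3 Preconsonantal h-Deletion: no change — [hihezagde]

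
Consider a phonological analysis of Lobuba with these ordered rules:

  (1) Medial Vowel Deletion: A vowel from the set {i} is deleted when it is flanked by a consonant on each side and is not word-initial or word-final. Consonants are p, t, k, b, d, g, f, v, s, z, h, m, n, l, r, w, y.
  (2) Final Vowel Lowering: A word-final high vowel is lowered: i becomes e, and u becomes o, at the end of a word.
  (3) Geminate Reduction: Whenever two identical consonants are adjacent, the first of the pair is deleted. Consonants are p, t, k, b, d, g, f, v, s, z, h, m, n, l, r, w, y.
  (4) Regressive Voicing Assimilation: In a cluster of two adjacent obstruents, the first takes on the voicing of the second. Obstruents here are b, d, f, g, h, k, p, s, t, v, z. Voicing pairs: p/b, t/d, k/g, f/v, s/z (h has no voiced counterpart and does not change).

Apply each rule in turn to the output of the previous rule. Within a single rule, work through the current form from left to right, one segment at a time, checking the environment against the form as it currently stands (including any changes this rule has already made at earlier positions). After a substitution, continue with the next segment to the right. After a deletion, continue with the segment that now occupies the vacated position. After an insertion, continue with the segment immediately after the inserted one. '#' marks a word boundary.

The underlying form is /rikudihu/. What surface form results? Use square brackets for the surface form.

[rkutho]

(1) Medial Vowel Deletion: [rikudihu] → [rkudhu]
(2) Final Vowel Lowering: [rkudhu] → [rkudho]
(3) Geminate Reduction: no change — [rkudho]
(4) Regressive Voicing Assimilation: [rkudho] → [rkutho]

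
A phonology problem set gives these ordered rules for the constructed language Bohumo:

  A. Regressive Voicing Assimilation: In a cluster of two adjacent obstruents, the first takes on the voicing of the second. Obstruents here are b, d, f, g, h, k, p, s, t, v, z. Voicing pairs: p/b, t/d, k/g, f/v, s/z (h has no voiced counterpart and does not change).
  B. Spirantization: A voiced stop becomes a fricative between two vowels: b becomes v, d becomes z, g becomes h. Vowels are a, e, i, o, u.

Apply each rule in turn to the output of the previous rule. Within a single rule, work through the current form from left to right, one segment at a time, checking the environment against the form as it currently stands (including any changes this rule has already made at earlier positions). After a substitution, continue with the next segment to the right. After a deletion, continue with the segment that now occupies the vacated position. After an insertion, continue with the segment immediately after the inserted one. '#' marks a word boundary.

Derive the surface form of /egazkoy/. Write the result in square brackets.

A Regressive Voicing Assimilation: [egazkoy] → [egaskoy]
B Spirantization: [egaskoy] → [ehaskoy]

[ehaskoy]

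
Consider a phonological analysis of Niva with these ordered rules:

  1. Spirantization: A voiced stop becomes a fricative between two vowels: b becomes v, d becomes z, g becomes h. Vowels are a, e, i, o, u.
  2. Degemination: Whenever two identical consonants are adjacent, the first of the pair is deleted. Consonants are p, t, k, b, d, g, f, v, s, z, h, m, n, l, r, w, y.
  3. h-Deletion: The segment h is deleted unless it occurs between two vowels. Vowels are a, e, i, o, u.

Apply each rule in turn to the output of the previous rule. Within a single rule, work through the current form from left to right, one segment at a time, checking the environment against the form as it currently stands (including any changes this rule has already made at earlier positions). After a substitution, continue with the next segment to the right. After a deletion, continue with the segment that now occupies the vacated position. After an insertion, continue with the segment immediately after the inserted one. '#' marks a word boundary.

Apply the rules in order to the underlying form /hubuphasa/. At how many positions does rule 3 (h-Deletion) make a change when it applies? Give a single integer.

2

1 Spirantization: [hubuphasa] → [huvuphasa]
2 Degemination: no change — [huvuphasa]
3 h-Deletion: [huvuphasa] → [uvupasa]
Rule 3 changed 2 position(s).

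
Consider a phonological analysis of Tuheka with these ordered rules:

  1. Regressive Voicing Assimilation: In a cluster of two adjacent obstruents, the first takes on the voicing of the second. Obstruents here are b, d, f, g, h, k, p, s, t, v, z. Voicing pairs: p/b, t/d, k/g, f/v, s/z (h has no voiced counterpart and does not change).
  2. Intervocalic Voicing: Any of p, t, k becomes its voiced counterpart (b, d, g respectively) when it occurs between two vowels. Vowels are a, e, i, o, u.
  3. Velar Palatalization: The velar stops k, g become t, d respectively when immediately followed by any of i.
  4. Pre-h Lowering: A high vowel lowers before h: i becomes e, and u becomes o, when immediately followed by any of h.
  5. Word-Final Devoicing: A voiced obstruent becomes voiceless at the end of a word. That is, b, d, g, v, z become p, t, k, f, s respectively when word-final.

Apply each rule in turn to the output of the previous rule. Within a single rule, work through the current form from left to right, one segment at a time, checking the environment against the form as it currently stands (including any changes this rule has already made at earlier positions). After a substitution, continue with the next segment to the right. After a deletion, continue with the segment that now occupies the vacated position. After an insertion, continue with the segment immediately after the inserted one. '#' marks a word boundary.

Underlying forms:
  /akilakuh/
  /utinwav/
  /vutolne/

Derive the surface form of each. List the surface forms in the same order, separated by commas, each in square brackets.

/akilakuh/:
  1 Regressive Voicing Assimilation: no change — [akilakuh]
  2 Intervocalic Voicing: [akilakuh] → [agilaguh]
  3 Velar Palatalization: [agilaguh] → [adilaguh]
  4 Pre-h Lowering: [adilaguh] → [adilagoh]
  5 Word-Final Devoicing: no change — [adilagoh]
/utinwav/:
  1 Regressive Voicing Assimilation: no change — [utinwav]
  2 Intervocalic Voicing: [utinwav] → [udinwav]
  3 Velar Palatalization: no change — [udinwav]
  4 Pre-h Lowering: no change — [udinwav]
  5 Word-Final Devoicing: [udinwav] → [udinwaf]
/vutolne/:
  1 Regressive Voicing Assimilation: no change — [vutolne]
  2 Intervocalic Voicing: [vutolne] → [vudolne]
  3 Velar Palatalization: no change — [vudolne]
  4 Pre-h Lowering: no change — [vudolne]
  5 Word-Final Devoicing: no change — [vudolne]

[adilagoh], [udinwaf], [vudolne]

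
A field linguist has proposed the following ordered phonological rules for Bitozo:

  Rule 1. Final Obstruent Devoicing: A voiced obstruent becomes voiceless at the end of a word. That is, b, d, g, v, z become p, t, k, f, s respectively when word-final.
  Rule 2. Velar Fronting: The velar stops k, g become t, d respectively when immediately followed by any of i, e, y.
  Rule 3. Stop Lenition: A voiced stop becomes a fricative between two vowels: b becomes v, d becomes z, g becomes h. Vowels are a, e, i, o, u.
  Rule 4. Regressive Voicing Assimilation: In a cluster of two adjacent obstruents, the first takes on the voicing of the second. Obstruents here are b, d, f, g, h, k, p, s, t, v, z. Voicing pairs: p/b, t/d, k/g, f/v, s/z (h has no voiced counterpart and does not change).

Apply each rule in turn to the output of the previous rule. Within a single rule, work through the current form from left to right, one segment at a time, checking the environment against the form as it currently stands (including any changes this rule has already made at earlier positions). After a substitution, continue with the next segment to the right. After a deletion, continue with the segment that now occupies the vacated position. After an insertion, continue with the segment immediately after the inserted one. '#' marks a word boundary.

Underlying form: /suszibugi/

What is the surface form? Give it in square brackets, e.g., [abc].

[suzzivuzi]

Rule 1 Final Obstruent Devoicing: no change — [suszibugi]
Rule 2 Velar Fronting: [suszibugi] → [suszibudi]
Rule 3 Stop Lenition: [suszibudi] → [suszivuzi]
Rule 4 Regressive Voicing Assimilation: [suszivuzi] → [suzzivuzi]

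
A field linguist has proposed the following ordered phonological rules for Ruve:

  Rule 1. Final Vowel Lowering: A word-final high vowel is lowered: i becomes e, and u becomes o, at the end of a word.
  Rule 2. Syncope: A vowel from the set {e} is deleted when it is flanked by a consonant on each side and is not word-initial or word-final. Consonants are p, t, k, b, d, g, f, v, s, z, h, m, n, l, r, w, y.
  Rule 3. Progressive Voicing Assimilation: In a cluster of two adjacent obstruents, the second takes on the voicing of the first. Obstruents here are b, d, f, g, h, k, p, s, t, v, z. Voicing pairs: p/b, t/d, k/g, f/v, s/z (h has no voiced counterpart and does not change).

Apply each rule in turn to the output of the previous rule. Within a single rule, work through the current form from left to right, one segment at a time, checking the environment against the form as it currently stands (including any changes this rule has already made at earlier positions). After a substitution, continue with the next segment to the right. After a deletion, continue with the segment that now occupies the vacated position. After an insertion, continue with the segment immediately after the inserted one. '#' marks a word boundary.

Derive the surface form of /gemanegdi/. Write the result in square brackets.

Rule 1 Final Vowel Lowering: [gemanegdi] → [gemanegde]
Rule 2 Syncope: [gemanegde] → [gmangde]
Rule 3 Progressive Voicing Assimilation: no change — [gmangde]

[gmangde]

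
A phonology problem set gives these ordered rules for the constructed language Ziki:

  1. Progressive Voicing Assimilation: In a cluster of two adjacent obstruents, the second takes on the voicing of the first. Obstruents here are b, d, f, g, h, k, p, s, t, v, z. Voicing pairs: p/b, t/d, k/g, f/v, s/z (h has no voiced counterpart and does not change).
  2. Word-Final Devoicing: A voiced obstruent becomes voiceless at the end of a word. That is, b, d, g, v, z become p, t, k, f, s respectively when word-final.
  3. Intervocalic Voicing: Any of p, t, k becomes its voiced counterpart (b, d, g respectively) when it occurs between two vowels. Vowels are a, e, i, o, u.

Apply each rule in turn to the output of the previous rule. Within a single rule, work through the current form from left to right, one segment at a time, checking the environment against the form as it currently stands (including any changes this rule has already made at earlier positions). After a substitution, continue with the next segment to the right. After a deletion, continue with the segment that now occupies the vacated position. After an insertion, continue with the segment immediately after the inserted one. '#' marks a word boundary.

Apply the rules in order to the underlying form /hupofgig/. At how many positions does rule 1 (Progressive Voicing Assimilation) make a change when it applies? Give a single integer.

1

1 Progressive Voicing Assimilation: [hupofgig] → [hupofkig]
2 Word-Final Devoicing: [hupofkig] → [hupofkik]
3 Intervocalic Voicing: [hupofkik] → [hubofkik]
Rule 1 changed 1 position(s).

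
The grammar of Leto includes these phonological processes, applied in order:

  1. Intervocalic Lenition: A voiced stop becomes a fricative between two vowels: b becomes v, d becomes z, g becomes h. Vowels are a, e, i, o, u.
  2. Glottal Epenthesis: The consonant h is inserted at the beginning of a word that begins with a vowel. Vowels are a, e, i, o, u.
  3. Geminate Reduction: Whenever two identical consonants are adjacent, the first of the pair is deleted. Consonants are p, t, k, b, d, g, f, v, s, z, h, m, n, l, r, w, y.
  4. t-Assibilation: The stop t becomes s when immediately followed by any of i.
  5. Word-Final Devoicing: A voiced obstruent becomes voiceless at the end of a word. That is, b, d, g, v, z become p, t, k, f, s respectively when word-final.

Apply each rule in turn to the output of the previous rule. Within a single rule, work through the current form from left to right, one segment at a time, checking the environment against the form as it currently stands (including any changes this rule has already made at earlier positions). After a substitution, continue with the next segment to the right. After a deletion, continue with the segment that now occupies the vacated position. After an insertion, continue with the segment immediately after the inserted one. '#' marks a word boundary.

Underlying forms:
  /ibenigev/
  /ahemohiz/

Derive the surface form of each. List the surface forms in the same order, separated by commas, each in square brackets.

[hivenihef], [hahemohis]

/ibenigev/:
  1 Intervocalic Lenition: [ibenigev] → [ivenihev]
  2 Glottal Epenthesis: [ivenihev] → [hivenihev]
  3 Geminate Reduction: no change — [hivenihev]
  4 t-Assibilation: no change — [hivenihev]
  5 Word-Final Devoicing: [hivenihev] → [hivenihef]
/ahemohiz/:
  1 Intervocalic Lenition: no change — [ahemohiz]
  2 Glottal Epenthesis: [ahemohiz] → [hahemohiz]
  3 Geminate Reduction: no change — [hahemohiz]
  4 t-Assibilation: no change — [hahemohiz]
  5 Word-Final Devoicing: [hahemohiz] → [hahemohis]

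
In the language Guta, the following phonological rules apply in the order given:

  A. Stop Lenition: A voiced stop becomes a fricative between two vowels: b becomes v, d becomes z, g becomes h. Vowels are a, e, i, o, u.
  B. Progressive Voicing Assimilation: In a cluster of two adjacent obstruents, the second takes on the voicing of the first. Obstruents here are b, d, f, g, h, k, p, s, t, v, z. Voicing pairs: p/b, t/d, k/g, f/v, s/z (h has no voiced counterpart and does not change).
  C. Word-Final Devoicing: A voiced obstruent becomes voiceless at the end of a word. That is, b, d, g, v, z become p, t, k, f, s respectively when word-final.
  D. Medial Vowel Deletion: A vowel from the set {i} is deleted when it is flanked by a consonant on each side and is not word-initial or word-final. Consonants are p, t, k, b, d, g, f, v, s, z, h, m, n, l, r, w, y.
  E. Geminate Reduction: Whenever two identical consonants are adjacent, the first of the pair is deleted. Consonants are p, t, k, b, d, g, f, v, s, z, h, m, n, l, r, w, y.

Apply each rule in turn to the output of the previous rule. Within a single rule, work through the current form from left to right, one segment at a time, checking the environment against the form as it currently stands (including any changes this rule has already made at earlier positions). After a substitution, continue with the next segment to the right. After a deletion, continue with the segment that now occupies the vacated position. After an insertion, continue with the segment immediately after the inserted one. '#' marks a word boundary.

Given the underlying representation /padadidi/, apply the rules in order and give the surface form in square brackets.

A Stop Lenition: [padadidi] → [pazazizi]
B Progressive Voicing Assimilation: no change — [pazazizi]
C Word-Final Devoicing: no change — [pazazizi]
D Medial Vowel Deletion: [pazazizi] → [pazazzi]
E Geminate Reduction: [pazazzi] → [pazazi]

[pazazi]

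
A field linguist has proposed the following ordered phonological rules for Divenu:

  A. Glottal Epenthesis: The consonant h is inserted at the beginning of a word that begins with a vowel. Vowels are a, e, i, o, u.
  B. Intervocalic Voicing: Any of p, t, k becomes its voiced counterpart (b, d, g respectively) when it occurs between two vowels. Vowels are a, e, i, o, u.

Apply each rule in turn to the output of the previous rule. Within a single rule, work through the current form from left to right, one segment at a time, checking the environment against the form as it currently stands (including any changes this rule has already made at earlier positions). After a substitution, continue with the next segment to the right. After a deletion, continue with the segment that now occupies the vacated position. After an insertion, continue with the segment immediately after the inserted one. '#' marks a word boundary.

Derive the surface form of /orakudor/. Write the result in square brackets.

[horagudor]

A Glottal Epenthesis: [orakudor] → [horakudor]
B Intervocalic Voicing: [horakudor] → [horagudor]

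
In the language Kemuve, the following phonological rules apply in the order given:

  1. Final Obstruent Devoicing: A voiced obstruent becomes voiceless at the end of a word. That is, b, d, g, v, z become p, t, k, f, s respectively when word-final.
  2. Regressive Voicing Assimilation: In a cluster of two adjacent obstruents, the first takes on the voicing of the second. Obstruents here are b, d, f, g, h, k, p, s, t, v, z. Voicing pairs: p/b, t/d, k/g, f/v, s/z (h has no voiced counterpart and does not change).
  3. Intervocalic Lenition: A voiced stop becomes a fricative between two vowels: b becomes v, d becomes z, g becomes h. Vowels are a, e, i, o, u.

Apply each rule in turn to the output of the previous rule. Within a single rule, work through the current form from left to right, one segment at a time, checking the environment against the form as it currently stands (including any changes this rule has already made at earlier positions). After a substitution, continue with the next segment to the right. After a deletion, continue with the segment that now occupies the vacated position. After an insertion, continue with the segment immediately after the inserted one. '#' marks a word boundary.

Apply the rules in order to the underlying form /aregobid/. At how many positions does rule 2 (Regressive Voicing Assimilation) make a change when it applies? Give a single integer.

0

1 Final Obstruent Devoicing: [aregobid] → [aregobit]
2 Regressive Voicing Assimilation: no change — [aregobit]
3 Intervocalic Lenition: [aregobit] → [arehovit]
Rule 2 changed 0 position(s).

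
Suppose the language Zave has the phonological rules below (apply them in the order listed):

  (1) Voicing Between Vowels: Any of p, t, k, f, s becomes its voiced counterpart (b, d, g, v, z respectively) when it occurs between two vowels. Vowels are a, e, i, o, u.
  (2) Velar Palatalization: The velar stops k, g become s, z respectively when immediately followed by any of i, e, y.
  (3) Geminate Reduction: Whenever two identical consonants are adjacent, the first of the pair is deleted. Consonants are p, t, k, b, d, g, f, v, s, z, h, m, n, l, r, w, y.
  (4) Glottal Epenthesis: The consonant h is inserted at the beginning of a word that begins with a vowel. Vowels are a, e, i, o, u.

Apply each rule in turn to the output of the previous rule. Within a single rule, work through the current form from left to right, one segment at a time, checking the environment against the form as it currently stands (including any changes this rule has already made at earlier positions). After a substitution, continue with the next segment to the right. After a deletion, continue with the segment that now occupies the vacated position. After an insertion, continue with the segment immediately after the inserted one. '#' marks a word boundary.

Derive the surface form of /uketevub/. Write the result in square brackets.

[huzedevub]

(1) Voicing Between Vowels: [uketevub] → [ugedevub]
(2) Velar Palatalization: [ugedevub] → [uzedevub]
(3) Geminate Reduction: no change — [uzedevub]
(4) Glottal Epenthesis: [uzedevub] → [huzedevub]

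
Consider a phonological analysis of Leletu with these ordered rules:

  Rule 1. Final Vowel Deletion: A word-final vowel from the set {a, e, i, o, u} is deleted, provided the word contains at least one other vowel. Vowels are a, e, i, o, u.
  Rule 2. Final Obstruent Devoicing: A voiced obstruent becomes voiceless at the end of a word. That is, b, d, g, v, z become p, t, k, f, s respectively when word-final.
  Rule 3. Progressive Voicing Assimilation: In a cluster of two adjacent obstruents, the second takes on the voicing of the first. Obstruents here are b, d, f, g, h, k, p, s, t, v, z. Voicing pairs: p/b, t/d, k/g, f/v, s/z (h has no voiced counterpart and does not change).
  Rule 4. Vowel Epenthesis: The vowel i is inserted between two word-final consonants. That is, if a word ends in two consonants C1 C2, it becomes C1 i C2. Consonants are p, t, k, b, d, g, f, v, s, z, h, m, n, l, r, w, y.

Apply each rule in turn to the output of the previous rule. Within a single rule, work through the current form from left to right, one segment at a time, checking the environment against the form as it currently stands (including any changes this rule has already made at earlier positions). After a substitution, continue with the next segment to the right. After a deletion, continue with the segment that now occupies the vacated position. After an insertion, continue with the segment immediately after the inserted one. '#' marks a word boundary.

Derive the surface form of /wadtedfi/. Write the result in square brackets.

[waddediv]

Rule 1 Final Vowel Deletion: [wadtedfi] → [wadtedf]
Rule 2 Final Obstruent Devoicing: no change — [wadtedf]
Rule 3 Progressive Voicing Assimilation: [wadtedf] → [waddedv]
Rule 4 Vowel Epenthesis: [waddedv] → [waddediv]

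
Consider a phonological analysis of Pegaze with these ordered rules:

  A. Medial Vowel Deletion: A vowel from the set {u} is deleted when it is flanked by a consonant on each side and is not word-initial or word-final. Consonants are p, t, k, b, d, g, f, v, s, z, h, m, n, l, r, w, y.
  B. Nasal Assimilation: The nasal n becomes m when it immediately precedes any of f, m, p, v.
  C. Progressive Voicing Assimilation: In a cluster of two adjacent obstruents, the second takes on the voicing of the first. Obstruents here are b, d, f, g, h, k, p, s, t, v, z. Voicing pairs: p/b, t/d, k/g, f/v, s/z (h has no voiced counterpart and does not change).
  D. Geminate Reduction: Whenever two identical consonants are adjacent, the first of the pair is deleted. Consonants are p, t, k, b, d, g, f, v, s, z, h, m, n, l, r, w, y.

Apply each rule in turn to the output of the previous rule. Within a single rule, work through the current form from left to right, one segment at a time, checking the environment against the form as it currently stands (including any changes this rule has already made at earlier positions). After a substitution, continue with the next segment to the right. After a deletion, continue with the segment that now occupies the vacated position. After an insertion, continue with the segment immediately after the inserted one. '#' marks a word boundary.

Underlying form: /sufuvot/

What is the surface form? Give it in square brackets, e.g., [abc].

A Medial Vowel Deletion: [sufuvot] → [sfvot]
B Nasal Assimilation: no change — [sfvot]
C Progressive Voicing Assimilation: [sfvot] → [sffot]
D Geminate Reduction: [sffot] → [sfot]

[sfot]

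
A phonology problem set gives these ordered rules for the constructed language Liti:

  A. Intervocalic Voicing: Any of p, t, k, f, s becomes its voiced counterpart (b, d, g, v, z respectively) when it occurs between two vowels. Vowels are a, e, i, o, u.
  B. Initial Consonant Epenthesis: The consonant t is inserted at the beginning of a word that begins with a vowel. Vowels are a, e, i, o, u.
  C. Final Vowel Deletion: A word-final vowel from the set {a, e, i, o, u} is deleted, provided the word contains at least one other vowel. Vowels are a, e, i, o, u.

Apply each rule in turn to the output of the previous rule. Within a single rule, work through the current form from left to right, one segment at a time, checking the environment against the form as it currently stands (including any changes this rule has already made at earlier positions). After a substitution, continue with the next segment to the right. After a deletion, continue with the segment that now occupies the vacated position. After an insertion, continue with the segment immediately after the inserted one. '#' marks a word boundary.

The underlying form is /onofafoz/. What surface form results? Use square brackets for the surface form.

A Intervocalic Voicing: [onofafoz] → [onovavoz]
B Initial Consonant Epenthesis: [onovavoz] → [tonovavoz]
C Final Vowel Deletion: no change — [tonovavoz]

[tonovavoz]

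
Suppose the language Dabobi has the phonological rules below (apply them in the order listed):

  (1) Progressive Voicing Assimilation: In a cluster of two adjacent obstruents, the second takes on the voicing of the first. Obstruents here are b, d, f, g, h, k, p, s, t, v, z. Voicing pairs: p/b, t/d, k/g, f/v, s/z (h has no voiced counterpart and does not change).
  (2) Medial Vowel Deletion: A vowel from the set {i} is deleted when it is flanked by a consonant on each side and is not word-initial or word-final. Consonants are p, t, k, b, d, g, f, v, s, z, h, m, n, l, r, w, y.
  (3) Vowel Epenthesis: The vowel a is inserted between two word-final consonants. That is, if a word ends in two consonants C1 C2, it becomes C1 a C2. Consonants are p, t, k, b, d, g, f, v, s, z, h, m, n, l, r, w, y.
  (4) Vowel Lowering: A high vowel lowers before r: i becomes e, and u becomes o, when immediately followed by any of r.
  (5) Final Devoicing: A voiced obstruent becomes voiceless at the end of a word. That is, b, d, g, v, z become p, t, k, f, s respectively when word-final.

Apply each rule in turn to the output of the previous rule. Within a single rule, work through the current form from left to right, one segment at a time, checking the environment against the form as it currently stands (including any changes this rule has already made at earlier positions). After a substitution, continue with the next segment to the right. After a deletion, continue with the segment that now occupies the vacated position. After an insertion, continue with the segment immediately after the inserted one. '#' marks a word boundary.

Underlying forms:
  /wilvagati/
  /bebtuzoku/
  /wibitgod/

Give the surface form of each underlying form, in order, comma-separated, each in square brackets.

/wilvagati/:
  (1) Progressive Voicing Assimilation: no change — [wilvagati]
  (2) Medial Vowel Deletion: [wilvagati] → [wlvagati]
  (3) Vowel Epenthesis: no change — [wlvagati]
  (4) Vowel Lowering: no change — [wlvagati]
  (5) Final Devoicing: no change — [wlvagati]
/bebtuzoku/:
  (1) Progressive Voicing Assimilation: [bebtuzoku] → [bebduzoku]
  (2) Medial Vowel Deletion: no change — [bebduzoku]
  (3) Vowel Epenthesis: no change — [bebduzoku]
  (4) Vowel Lowering: no change — [bebduzoku]
  (5) Final Devoicing: no change — [bebduzoku]
/wibitgod/:
  (1) Progressive Voicing Assimilation: [wibitgod] → [wibitkod]
  (2) Medial Vowel Deletion: [wibitkod] → [wbtkod]
  (3) Vowel Epenthesis: no change — [wbtkod]
  (4) Vowel Lowering: no change — [wbtkod]
  (5) Final Devoicing: [wbtkod] → [wbtkot]

[wlvagati], [bebduzoku], [wbtkot]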